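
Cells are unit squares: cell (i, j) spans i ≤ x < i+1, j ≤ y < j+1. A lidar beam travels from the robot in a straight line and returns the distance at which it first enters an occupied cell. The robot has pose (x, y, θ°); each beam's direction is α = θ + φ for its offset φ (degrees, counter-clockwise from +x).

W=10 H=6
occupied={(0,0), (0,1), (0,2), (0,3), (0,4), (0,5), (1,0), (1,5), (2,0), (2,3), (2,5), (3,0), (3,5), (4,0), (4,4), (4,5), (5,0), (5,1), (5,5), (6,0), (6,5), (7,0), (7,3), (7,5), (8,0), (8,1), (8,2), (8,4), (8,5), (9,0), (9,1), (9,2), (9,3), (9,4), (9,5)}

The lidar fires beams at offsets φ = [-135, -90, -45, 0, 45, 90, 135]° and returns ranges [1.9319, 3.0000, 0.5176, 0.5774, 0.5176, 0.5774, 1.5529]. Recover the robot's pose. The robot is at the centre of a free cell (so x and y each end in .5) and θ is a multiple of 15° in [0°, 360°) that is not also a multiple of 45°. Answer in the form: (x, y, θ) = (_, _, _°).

(x, y, θ) = (6.5, 1.5, 210°)

Enumerate (i+0.5, j+0.5, θ) over the 25 free cells and 16 admissible headings. For each, cast all 7 beams and compare to the given ranges.
  (2.5, 4.5, 150°): beam 1 = 1.5529 ≠ 1.9319 ✗
  (1.5, 2.5, 30°): beam 1 = 1.5529 ≠ 1.9319 ✗
  (6.5, 3.5, 210°): beam 1 = 1.5529 ≠ 1.9319 ✗
  (5.5, 3.5, 255°): beam 1 = 1.0000 ≠ 1.9319 ✗
  …
  (6.5, 1.5, 210°): r_1=1.9319, r_2=3.0000, r_3=0.5176, r_4=0.5774, r_5=0.5176, r_6=0.5774, r_7=1.5529 — all match ✓
No second candidate reproduces the full scan.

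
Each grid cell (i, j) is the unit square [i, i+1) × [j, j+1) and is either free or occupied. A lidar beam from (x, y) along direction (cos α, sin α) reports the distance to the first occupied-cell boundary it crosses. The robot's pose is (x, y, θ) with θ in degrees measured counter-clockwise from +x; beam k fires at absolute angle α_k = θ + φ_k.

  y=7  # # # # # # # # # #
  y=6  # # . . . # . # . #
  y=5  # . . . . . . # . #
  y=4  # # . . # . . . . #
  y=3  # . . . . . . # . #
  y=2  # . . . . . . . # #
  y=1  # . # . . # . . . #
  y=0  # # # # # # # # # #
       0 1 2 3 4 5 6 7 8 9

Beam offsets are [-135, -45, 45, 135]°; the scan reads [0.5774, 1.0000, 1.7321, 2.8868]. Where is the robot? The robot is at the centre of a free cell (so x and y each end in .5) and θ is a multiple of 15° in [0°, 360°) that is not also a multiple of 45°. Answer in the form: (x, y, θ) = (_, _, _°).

(x, y, θ) = (4.5, 5.5, 75°)

Candidates: 38 free-cell centres × 16 headings = 608 poses. Raycast each; keep the one whose scan matches to 4 dp.
  (2.5, 3.5, 75°): beam 1 = 2.8868 ≠ 0.5774 ✗
  (4.5, 6.5, 255°): beam 2 = 3.0000 ≠ 1.0000 ✗
  (8.5, 6.5, 285°): beam 3 = 0.5774 ≠ 1.7321 ✗
  (2.5, 6.5, 165°): beam 1 = 1.0000 ≠ 0.5774 ✗
  …
  (4.5, 5.5, 75°): r_1=0.5774, r_2=1.0000, r_3=1.7321, r_4=2.8868 — all match ✓
Unique over the lattice → pose = (4.5, 5.5, 75°).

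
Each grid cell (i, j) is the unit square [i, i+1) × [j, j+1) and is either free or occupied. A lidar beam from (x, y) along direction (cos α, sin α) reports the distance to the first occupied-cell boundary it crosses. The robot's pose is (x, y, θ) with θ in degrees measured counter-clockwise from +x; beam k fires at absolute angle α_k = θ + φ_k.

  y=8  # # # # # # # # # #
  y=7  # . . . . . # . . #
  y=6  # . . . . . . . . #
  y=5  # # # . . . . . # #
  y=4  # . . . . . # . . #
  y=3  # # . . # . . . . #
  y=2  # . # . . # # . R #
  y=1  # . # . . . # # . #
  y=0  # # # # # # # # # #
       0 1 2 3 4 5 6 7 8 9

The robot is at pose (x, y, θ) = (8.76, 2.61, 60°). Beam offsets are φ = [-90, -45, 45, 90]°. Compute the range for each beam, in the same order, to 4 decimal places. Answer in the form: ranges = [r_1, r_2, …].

beam 1: φ=-90°, α=330°
  cosα=0.8660 sinα=-0.5000 | (8,2) | tMaxX 0.2771 tMaxY 1.2200 | tΔX 1.1547 tΔY 2.0000
    t=0.2771 [x] (9,2) — stop
  → r_1 = 0.2771
beam 2: φ=-45°, α=15°
  cosα=0.9659 sinα=0.2588 | (8,2) | tMaxX 0.2485 tMaxY 1.5068 | tΔX 1.0353 tΔY 3.8637
    t=0.2485 [x] (9,2) — stop
  → r_2 = 0.2485
beam 3: φ=45°, α=105°
  cosα=-0.2588 sinα=0.9659 | (8,2) | tMaxX 2.9364 tMaxY 0.4038 | tΔX 3.8637 tΔY 1.0353
    t=0.4038 [y] (8,3)
    t=1.4390 [y] (8,4)
    t=2.4743 [y] (8,5) — stop
  → r_3 = 2.4743
beam 4: φ=90°, α=150°
  cosα=-0.8660 sinα=0.5000 | (8,2) | tMaxX 0.8776 tMaxY 0.7800 | tΔX 1.1547 tΔY 2.0000
    t=0.7800 [y] (8,3)
    t=0.8776 [x] (7,3)
    t=2.0323 [x] (6,3)
    t=2.7800 [y] (6,4) — stop
  → r_4 = 2.7800

ranges = [0.2771, 0.2485, 2.4743, 2.7800]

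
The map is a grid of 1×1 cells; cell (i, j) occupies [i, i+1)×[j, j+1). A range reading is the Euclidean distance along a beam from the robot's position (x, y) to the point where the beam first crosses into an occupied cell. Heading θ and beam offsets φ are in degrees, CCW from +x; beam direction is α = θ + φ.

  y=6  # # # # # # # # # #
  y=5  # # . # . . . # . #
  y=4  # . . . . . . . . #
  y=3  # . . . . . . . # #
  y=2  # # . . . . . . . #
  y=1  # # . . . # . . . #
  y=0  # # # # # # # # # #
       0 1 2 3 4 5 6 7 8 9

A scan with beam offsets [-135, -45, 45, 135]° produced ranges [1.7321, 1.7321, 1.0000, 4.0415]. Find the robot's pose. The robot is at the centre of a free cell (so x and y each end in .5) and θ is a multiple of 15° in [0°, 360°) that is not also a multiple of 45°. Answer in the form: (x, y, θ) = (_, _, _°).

(x, y, θ) = (7.5, 2.5, 345°)

The pose lattice has 33·16 = 528 candidates. Test each by forward raycasting.
  (5.5, 2.5, 300°): beam 1 = 4.6587 ≠ 1.7321 ✗
  (5.5, 5.5, 75°): beam 1 = 5.1962 ≠ 1.7321 ✗
  (2.5, 2.5, 150°): beam 1 = 5.6940 ≠ 1.7321 ✗
  (5.5, 2.5, 255°): beam 1 = 3.0000 ≠ 1.7321 ✗
  …
  (7.5, 2.5, 345°): r_1=1.7321, r_2=1.7321, r_3=1.0000, r_4=4.0415 — all match ✓
Unique over the lattice → pose = (7.5, 2.5, 345°).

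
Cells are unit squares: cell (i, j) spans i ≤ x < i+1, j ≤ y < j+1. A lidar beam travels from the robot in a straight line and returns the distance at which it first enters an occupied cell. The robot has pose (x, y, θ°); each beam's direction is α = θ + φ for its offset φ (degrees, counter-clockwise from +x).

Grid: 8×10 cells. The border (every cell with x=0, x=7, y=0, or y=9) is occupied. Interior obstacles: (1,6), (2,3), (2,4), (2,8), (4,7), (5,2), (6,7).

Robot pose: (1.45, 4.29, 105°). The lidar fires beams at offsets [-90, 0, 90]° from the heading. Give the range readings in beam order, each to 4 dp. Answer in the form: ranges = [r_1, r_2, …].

beam 1: φ=-90°, α=15°
  d=(0.9659,0.2588)  start (1,4)  tX=0.5694 tY=2.7432  stride 1/|dx|=1.0353 1/|dy|=3.8637
    cross x-line → (2,4), t=0.5694 (wall)
  → r_1 = 0.5694
beam 2: φ=0°, α=105°
  d=(-0.2588,0.9659)  start (1,4)  tX=1.7387 tY=0.7350  stride 1/|dx|=3.8637 1/|dy|=1.0353
    cross y-line → (1,5), t=0.7350
    cross x-line → (0,5), t=1.7387 (wall)
  → r_2 = 1.7387
beam 3: φ=90°, α=195°
  d=(-0.9659,-0.2588)  start (1,4)  tX=0.4659 tY=1.1205  stride 1/|dx|=1.0353 1/|dy|=3.8637
    cross x-line → (0,4), t=0.4659 (wall)
  → r_3 = 0.4659

ranges = [0.5694, 1.7387, 0.4659]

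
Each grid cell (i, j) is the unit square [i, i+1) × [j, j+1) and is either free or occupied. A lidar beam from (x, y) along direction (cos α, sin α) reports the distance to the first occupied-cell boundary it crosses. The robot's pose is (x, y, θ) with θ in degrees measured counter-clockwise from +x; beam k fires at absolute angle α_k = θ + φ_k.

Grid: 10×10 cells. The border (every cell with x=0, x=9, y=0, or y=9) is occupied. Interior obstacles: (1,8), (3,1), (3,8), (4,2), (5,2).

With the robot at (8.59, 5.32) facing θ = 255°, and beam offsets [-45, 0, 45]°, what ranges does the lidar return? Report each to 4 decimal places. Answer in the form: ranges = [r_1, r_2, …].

ranges = [4.6400, 4.4724, 0.8200]

beam 1: φ=-45°, α=210°
  dir = (cos 210°, sin 210°) = (-0.8660, -0.5000); from cell (8,5)
  next x-line at t=0.6813, next y-line at t=0.6400; Δt_x=1.1547, Δt_y=2.0000
    y: enter (8,4) at t=0.6400
    x: enter (7,4) at t=0.6813
    x: enter (6,4) at t=1.8360
    y: enter (6,3) at t=2.6400
    x: enter (5,3) at t=2.9907
    x: enter (4,3) at t=4.1454
    y: enter (4,2) at t=4.6400 ← occupied
  → r_1 = 4.6400
beam 2: φ=0°, α=255°
  dir = (cos 255°, sin 255°) = (-0.2588, -0.9659); from cell (8,5)
  next x-line at t=2.2796, next y-line at t=0.3313; Δt_x=3.8637, Δt_y=1.0353
    y: enter (8,4) at t=0.3313
    y: enter (8,3) at t=1.3666
    x: enter (7,3) at t=2.2796
    y: enter (7,2) at t=2.4018
    y: enter (7,1) at t=3.4371
    y: enter (7,0) at t=4.4724 ← occupied
  → r_2 = 4.4724
beam 3: φ=45°, α=300°
  dir = (cos 300°, sin 300°) = (0.5000, -0.8660); from cell (8,5)
  next x-line at t=0.8200, next y-line at t=0.3695; Δt_x=2.0000, Δt_y=1.1547
    y: enter (8,4) at t=0.3695
    x: enter (9,4) at t=0.8200 ← occupied
  → r_3 = 0.8200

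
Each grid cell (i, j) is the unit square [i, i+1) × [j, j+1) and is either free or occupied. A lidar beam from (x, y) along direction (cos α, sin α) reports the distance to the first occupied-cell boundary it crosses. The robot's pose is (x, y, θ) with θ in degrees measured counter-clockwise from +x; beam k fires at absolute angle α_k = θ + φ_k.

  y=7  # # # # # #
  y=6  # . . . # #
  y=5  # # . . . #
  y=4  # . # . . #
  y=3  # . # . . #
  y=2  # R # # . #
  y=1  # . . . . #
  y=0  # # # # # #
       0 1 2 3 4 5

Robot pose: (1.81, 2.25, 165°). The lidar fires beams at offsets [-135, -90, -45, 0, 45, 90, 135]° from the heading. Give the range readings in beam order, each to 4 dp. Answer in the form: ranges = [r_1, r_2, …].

beam 1: φ=-135°, α=30°
  d=(0.8660,0.5000)  start (1,2)  tX=0.2194 tY=1.5000  stride 1/|dx|=1.1547 1/|dy|=2.0000
    cross x-line → (2,2), t=0.2194 (wall)
  → r_1 = 0.2194
beam 2: φ=-90°, α=75°
  d=(0.2588,0.9659)  start (1,2)  tX=0.7341 tY=0.7765  stride 1/|dx|=3.8637 1/|dy|=1.0353
    cross x-line → (2,2), t=0.7341 (wall)
  → r_2 = 0.7341
beam 3: φ=-45°, α=120°
  d=(-0.5000,0.8660)  start (1,2)  tX=1.6200 tY=0.8660  stride 1/|dx|=2.0000 1/|dy|=1.1547
    cross y-line → (1,3), t=0.8660
    cross x-line → (0,3), t=1.6200 (wall)
  → r_3 = 1.6200
beam 4: φ=0°, α=165°
  d=(-0.9659,0.2588)  start (1,2)  tX=0.8386 tY=2.8978  stride 1/|dx|=1.0353 1/|dy|=3.8637
    cross x-line → (0,2), t=0.8386 (wall)
  → r_4 = 0.8386
beam 5: φ=45°, α=210°
  d=(-0.8660,-0.5000)  start (1,2)  tX=0.9353 tY=0.5000  stride 1/|dx|=1.1547 1/|dy|=2.0000
    cross y-line → (1,1), t=0.5000
    cross x-line → (0,1), t=0.9353 (wall)
  → r_5 = 0.9353
beam 6: φ=90°, α=255°
  d=(-0.2588,-0.9659)  start (1,2)  tX=3.1296 tY=0.2588  stride 1/|dx|=3.8637 1/|dy|=1.0353
    cross y-line → (1,1), t=0.2588
    cross y-line → (1,0), t=1.2941 (wall)
  → r_6 = 1.2941
beam 7: φ=135°, α=300°
  d=(0.5000,-0.8660)  start (1,2)  tX=0.3800 tY=0.2887  stride 1/|dx|=2.0000 1/|dy|=1.1547
    cross y-line → (1,1), t=0.2887
    cross x-line → (2,1), t=0.3800
    cross y-line → (2,0), t=1.4434 (wall)
  → r_7 = 1.4434

ranges = [0.2194, 0.7341, 1.6200, 0.8386, 0.9353, 1.2941, 1.4434]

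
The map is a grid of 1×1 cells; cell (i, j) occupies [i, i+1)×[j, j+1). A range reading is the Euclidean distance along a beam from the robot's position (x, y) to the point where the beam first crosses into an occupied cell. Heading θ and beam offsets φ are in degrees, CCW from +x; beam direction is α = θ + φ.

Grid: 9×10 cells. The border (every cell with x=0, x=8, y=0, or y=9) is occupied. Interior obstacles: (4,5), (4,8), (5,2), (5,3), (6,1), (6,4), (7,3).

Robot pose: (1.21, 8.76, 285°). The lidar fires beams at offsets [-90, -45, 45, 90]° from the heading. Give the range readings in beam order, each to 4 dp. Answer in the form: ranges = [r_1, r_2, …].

beam 1: φ=-90°, α=195°
  dir = (cos 195°, sin 195°) = (-0.9659, -0.2588); from cell (1,8)
  next x-line at t=0.2174, next y-line at t=2.9364; Δt_x=1.0353, Δt_y=3.8637
    x: enter (0,8) at t=0.2174 ← occupied
  → r_1 = 0.2174
beam 2: φ=-45°, α=240°
  dir = (cos 240°, sin 240°) = (-0.5000, -0.8660); from cell (1,8)
  next x-line at t=0.4200, next y-line at t=0.8776; Δt_x=2.0000, Δt_y=1.1547
    x: enter (0,8) at t=0.4200 ← occupied
  → r_2 = 0.4200
beam 3: φ=45°, α=330°
  dir = (cos 330°, sin 330°) = (0.8660, -0.5000); from cell (1,8)
  next x-line at t=0.9122, next y-line at t=1.5200; Δt_x=1.1547, Δt_y=2.0000
    x: enter (2,8) at t=0.9122
    y: enter (2,7) at t=1.5200
    x: enter (3,7) at t=2.0669
    x: enter (4,7) at t=3.2216
    y: enter (4,6) at t=3.5200
    x: enter (5,6) at t=4.3763
    y: enter (5,5) at t=5.5200
    x: enter (6,5) at t=5.5310
    x: enter (7,5) at t=6.6857
    y: enter (7,4) at t=7.5200
    x: enter (8,4) at t=7.8404 ← occupied
  → r_3 = 7.8404
beam 4: φ=90°, α=15°
  dir = (cos 15°, sin 15°) = (0.9659, 0.2588); from cell (1,8)
  next x-line at t=0.8179, next y-line at t=0.9273; Δt_x=1.0353, Δt_y=3.8637
    x: enter (2,8) at t=0.8179
    y: enter (2,9) at t=0.9273 ← occupied
  → r_4 = 0.9273

ranges = [0.2174, 0.4200, 7.8404, 0.9273]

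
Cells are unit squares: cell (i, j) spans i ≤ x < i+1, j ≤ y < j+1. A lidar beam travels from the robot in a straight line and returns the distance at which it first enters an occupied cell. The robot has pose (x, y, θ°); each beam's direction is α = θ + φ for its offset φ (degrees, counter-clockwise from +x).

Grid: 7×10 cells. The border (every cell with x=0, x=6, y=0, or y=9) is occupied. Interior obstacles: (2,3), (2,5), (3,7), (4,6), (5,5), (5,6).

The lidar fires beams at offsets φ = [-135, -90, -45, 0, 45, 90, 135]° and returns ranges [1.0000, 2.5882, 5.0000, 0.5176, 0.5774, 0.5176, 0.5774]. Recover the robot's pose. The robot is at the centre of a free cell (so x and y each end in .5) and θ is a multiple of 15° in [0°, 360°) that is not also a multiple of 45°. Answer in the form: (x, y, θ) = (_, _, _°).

Enumerate (i+0.5, j+0.5, θ) over the 34 free cells and 16 admissible headings. For each, cast all 7 beams and compare to the given ranges.
  (5.5, 8.5, 210°): beam 1 = 0.5176 ≠ 1.0000 ✗
  (3.5, 2.5, 255°): beam 3 = 2.8868 ≠ 5.0000 ✗
  (3.5, 3.5, 165°): beam 1 = 2.8868 ≠ 1.0000 ✗
  (2.5, 8.5, 240°): beam 1 = 0.5176 ≠ 1.0000 ✗
  …
  (3.5, 6.5, 345°): r_1=1.0000, r_2=2.5882, r_3=5.0000, r_4=0.5176, r_5=0.5774, r_6=0.5176, r_7=0.5774 — all match ✓
Unique over the lattice → pose = (3.5, 6.5, 345°).

(x, y, θ) = (3.5, 6.5, 345°)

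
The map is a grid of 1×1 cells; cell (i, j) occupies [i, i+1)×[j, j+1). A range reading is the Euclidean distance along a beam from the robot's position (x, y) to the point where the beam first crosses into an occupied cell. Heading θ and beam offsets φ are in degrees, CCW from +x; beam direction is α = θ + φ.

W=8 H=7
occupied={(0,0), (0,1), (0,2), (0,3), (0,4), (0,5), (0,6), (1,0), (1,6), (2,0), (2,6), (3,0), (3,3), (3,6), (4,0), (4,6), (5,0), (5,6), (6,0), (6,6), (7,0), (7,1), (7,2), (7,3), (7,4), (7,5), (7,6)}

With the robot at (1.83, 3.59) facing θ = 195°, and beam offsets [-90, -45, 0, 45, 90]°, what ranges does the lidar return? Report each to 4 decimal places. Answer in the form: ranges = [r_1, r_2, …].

beam 1: φ=-90°, α=105°
  dir = (cos 105°, sin 105°) = (-0.2588, 0.9659); from cell (1,3)
  next x-line at t=3.2069, next y-line at t=0.4245; Δt_x=3.8637, Δt_y=1.0353
    y: enter (1,4) at t=0.4245
    y: enter (1,5) at t=1.4597
    y: enter (1,6) at t=2.4950 ← occupied
  → r_1 = 2.4950
beam 2: φ=-45°, α=150°
  dir = (cos 150°, sin 150°) = (-0.8660, 0.5000); from cell (1,3)
  next x-line at t=0.9584, next y-line at t=0.8200; Δt_x=1.1547, Δt_y=2.0000
    y: enter (1,4) at t=0.8200
    x: enter (0,4) at t=0.9584 ← occupied
  → r_2 = 0.9584
beam 3: φ=0°, α=195°
  dir = (cos 195°, sin 195°) = (-0.9659, -0.2588); from cell (1,3)
  next x-line at t=0.8593, next y-line at t=2.2796; Δt_x=1.0353, Δt_y=3.8637
    x: enter (0,3) at t=0.8593 ← occupied
  → r_3 = 0.8593
beam 4: φ=45°, α=240°
  dir = (cos 240°, sin 240°) = (-0.5000, -0.8660); from cell (1,3)
  next x-line at t=1.6600, next y-line at t=0.6813; Δt_x=2.0000, Δt_y=1.1547
    y: enter (1,2) at t=0.6813
    x: enter (0,2) at t=1.6600 ← occupied
  → r_4 = 1.6600
beam 5: φ=90°, α=285°
  dir = (cos 285°, sin 285°) = (0.2588, -0.9659); from cell (1,3)
  next x-line at t=0.6568, next y-line at t=0.6108; Δt_x=3.8637, Δt_y=1.0353
    y: enter (1,2) at t=0.6108
    x: enter (2,2) at t=0.6568
    y: enter (2,1) at t=1.6461
    y: enter (2,0) at t=2.6814 ← occupied
  → r_5 = 2.6814

ranges = [2.4950, 0.9584, 0.8593, 1.6600, 2.6814]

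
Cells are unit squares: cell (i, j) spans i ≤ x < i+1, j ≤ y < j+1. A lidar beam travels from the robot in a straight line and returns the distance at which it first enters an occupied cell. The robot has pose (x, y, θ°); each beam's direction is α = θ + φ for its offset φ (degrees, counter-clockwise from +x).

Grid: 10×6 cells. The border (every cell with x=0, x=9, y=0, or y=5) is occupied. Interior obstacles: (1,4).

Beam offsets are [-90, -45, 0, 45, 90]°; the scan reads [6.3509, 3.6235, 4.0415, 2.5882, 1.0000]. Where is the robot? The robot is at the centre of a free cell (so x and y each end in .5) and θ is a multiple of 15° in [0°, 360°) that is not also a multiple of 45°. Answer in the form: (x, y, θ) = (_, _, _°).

The pose lattice has 31·16 = 496 candidates. Test each by forward raycasting.
  (7.5, 3.5, 165°): beam 1 = 1.5529 ≠ 6.3509 ✗
  (4.5, 2.5, 105°): beam 1 = 4.6587 ≠ 6.3509 ✗
  (5.5, 4.5, 345°): beam 1 = 3.6235 ≠ 6.3509 ✗
  (1.5, 3.5, 240°): beam 1 = 0.5774 ≠ 6.3509 ✗
  …
  (6.5, 4.5, 300°): r_1=6.3509, r_2=3.6235, r_3=4.0415, r_4=2.5882, r_5=1.0000 — all match ✓
Only this pose fits every beam.

(x, y, θ) = (6.5, 4.5, 300°)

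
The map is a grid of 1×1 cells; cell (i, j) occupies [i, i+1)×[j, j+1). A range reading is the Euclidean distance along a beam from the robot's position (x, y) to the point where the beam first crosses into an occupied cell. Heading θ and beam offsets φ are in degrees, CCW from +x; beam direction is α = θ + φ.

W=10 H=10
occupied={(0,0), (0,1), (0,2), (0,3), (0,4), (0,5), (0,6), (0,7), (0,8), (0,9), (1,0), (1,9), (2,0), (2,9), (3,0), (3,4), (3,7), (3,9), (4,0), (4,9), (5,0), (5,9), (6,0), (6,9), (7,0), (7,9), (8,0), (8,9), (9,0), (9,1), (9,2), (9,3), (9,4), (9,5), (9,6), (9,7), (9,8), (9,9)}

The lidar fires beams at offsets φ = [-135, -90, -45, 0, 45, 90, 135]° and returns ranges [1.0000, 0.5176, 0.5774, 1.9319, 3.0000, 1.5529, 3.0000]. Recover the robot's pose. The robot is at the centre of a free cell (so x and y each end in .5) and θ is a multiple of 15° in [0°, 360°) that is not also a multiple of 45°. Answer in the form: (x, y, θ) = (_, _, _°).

(x, y, θ) = (1.5, 7.5, 255°)

Enumerate (i+0.5, j+0.5, θ) over the 62 free cells and 16 admissible headings. For each, cast all 7 beams and compare to the given ranges.
  (8.5, 1.5, 15°): beam 1 = 0.5774 ≠ 1.0000 ✗
  (8.5, 5.5, 330°): beam 1 = 4.6587 ≠ 1.0000 ✗
  (4.5, 1.5, 75°): beam 1 = 0.5774 ≠ 1.0000 ✗
  (6.5, 1.5, 210°): beam 1 = 7.7646 ≠ 1.0000 ✗
  …
  (1.5, 7.5, 255°): r_1=1.0000, r_2=0.5176, r_3=0.5774, r_4=1.9319, r_5=3.0000, r_6=1.5529, r_7=3.0000 — all match ✓
Only this pose fits every beam.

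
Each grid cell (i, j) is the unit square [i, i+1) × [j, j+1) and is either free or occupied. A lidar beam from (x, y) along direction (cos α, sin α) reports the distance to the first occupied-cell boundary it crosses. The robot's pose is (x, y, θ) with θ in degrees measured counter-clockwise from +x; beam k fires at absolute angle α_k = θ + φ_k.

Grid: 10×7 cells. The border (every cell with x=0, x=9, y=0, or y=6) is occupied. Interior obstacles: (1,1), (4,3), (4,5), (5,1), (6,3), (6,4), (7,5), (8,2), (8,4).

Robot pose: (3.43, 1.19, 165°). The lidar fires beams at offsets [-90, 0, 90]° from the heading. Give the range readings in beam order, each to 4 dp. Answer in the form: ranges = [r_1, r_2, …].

beam 1: φ=-90°, α=75°
  direction (0.2588, 0.9659); cell (3,1); t to first gridline: x 2.2023, y 0.8386 (then +3.8637 / +1.0353)
    (3,2) via y @ 0.8386
    (3,3) via y @ 1.8738
    (4,3) via x @ 2.2023  # hit
  → r_1 = 2.2023
beam 2: φ=0°, α=165°
  direction (-0.9659, 0.2588); cell (3,1); t to first gridline: x 0.4452, y 3.1296 (then +1.0353 / +3.8637)
    (2,1) via x @ 0.4452
    (1,1) via x @ 1.4804  # hit
  → r_2 = 1.4804
beam 3: φ=90°, α=255°
  direction (-0.2588, -0.9659); cell (3,1); t to first gridline: x 1.6614, y 0.1967 (then +3.8637 / +1.0353)
    (3,0) via y @ 0.1967  # hit
  → r_3 = 0.1967

ranges = [2.2023, 1.4804, 0.1967]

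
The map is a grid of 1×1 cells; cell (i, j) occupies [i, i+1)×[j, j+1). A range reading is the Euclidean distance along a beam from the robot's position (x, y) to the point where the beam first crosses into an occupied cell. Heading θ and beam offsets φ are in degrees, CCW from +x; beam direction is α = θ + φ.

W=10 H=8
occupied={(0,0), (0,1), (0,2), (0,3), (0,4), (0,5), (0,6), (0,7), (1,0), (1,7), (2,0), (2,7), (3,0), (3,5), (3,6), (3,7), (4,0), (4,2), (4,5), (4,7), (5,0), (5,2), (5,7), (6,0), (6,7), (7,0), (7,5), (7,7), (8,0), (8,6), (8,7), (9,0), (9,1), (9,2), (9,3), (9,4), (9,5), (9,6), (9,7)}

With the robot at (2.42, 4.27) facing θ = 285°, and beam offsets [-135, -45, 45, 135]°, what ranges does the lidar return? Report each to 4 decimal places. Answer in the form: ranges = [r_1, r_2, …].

beam 1: φ=-135°, α=150°
  direction (-0.8660, 0.5000); cell (2,4); t to first gridline: x 0.4850, y 1.4600 (then +1.1547 / +2.0000)
    (1,4) via x @ 0.4850
    (1,5) via y @ 1.4600
    (0,5) via x @ 1.6397  # hit
  → r_1 = 1.6397
beam 2: φ=-45°, α=240°
  direction (-0.5000, -0.8660); cell (2,4); t to first gridline: x 0.8400, y 0.3118 (then +2.0000 / +1.1547)
    (2,3) via y @ 0.3118
    (1,3) via x @ 0.8400
    (1,2) via y @ 1.4665
    (1,1) via y @ 2.6212
    (0,1) via x @ 2.8400  # hit
  → r_2 = 2.8400
beam 3: φ=45°, α=330°
  direction (0.8660, -0.5000); cell (2,4); t to first gridline: x 0.6697, y 0.5400 (then +1.1547 / +2.0000)
    (2,3) via y @ 0.5400
    (3,3) via x @ 0.6697
    (4,3) via x @ 1.8244
    (4,2) via y @ 2.5400  # hit
  → r_3 = 2.5400
beam 4: φ=135°, α=60°
  direction (0.5000, 0.8660); cell (2,4); t to first gridline: x 1.1600, y 0.8429 (then +2.0000 / +1.1547)
    (2,5) via y @ 0.8429
    (3,5) via x @ 1.1600  # hit
  → r_4 = 1.1600

ranges = [1.6397, 2.8400, 2.5400, 1.1600]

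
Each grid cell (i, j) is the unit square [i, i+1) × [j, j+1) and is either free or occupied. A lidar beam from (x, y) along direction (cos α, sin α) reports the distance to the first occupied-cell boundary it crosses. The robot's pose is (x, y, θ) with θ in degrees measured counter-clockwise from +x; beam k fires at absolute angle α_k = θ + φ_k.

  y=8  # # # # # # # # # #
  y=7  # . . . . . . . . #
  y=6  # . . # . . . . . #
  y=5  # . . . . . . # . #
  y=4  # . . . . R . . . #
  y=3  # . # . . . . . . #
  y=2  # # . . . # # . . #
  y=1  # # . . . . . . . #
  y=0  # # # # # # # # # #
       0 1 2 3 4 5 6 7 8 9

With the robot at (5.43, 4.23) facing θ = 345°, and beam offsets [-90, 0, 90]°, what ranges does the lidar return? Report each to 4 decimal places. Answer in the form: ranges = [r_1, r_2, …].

ranges = [1.2734, 3.6959, 3.9030]

beam 1: φ=-90°, α=255°
  d=(-0.2588,-0.9659)  start (5,4)  tX=1.6614 tY=0.2381  stride 1/|dx|=3.8637 1/|dy|=1.0353
    cross y-line → (5,3), t=0.2381
    cross y-line → (5,2), t=1.2734 (wall)
  → r_1 = 1.2734
beam 2: φ=0°, α=345°
  d=(0.9659,-0.2588)  start (5,4)  tX=0.5901 tY=0.8887  stride 1/|dx|=1.0353 1/|dy|=3.8637
    cross x-line → (6,4), t=0.5901
    cross y-line → (6,3), t=0.8887
    cross x-line → (7,3), t=1.6254
    cross x-line → (8,3), t=2.6607
    cross x-line → (9,3), t=3.6959 (wall)
  → r_2 = 3.6959
beam 3: φ=90°, α=75°
  d=(0.2588,0.9659)  start (5,4)  tX=2.2023 tY=0.7972  stride 1/|dx|=3.8637 1/|dy|=1.0353
    cross y-line → (5,5), t=0.7972
    cross y-line → (5,6), t=1.8324
    cross x-line → (6,6), t=2.2023
    cross y-line → (6,7), t=2.8677
    cross y-line → (6,8), t=3.9030 (wall)
  → r_3 = 3.9030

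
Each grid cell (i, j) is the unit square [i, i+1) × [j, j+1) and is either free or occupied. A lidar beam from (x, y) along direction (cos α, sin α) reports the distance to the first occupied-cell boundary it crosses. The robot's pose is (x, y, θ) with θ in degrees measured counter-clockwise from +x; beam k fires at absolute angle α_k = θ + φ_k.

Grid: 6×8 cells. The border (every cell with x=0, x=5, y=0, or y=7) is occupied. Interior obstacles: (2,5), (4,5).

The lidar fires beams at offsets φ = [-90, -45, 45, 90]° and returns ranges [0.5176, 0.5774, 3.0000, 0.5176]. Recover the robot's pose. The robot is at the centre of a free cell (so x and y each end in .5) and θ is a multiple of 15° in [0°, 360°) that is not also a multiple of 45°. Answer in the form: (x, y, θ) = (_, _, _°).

(x, y, θ) = (3.5, 5.5, 255°)

Enumerate (i+0.5, j+0.5, θ) over the 22 free cells and 16 admissible headings. For each, cast all 4 beams and compare to the given ranges.
  (1.5, 4.5, 240°): beam 1 = 0.5774 ≠ 0.5176 ✗
  (1.5, 1.5, 60°): beam 1 = 1.0000 ≠ 0.5176 ✗
  (3.5, 5.5, 240°): beam 1 = 0.5774 ≠ 0.5176 ✗
  (4.5, 3.5, 75°): beam 3 = 4.0415 ≠ 3.0000 ✗
  …
  (3.5, 5.5, 255°): r_1=0.5176, r_2=0.5774, r_3=3.0000, r_4=0.5176 — all match ✓
No second candidate reproduces the full scan.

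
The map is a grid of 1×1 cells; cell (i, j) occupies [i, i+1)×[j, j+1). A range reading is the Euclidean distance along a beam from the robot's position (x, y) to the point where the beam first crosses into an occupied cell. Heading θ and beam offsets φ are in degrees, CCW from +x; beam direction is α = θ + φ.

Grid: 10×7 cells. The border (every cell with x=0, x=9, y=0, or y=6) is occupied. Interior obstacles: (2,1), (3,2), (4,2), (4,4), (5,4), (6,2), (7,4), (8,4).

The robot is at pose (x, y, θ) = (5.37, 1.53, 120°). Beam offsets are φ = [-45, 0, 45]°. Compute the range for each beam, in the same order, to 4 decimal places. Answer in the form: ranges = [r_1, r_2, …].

beam 1: φ=-45°, α=75°
  direction (0.2588, 0.9659); cell (5,1); t to first gridline: x 2.4341, y 0.4866 (then +3.8637 / +1.0353)
    (5,2) via y @ 0.4866
    (5,3) via y @ 1.5219
    (6,3) via x @ 2.4341
    (6,4) via y @ 2.5571
    (6,5) via y @ 3.5924
    (6,6) via y @ 4.6277  # hit
  → r_1 = 4.6277
beam 2: φ=0°, α=120°
  direction (-0.5000, 0.8660); cell (5,1); t to first gridline: x 0.7400, y 0.5427 (then +2.0000 / +1.1547)
    (5,2) via y @ 0.5427
    (4,2) via x @ 0.7400  # hit
  → r_2 = 0.7400
beam 3: φ=45°, α=165°
  direction (-0.9659, 0.2588); cell (5,1); t to first gridline: x 0.3831, y 1.8159 (then +1.0353 / +3.8637)
    (4,1) via x @ 0.3831
    (3,1) via x @ 1.4183
    (3,2) via y @ 1.8159  # hit
  → r_3 = 1.8159

ranges = [4.6277, 0.7400, 1.8159]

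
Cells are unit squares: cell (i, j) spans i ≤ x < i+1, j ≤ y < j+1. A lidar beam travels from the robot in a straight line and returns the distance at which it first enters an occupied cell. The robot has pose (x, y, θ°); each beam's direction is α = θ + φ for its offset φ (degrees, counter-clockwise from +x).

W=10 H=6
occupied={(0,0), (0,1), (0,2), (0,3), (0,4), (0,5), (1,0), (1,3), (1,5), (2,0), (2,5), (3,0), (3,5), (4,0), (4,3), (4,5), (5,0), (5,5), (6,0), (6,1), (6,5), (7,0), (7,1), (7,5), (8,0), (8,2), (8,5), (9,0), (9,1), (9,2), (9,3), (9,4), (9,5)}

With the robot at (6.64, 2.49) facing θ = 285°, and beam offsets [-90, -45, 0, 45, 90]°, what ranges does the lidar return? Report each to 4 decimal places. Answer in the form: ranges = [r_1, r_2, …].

beam 1: φ=-90°, α=195°
  cosα=-0.9659 sinα=-0.2588 | (6,2) | tMaxX 0.6626 tMaxY 1.8932 | tΔX 1.0353 tΔY 3.8637
    t=0.6626 [x] (5,2)
    t=1.6979 [x] (4,2)
    t=1.8932 [y] (4,1)
    t=2.7331 [x] (3,1)
    t=3.7684 [x] (2,1)
    t=4.8037 [x] (1,1)
    t=5.7569 [y] (1,0) — stop
  → r_1 = 5.7569
beam 2: φ=-45°, α=240°
  cosα=-0.5000 sinα=-0.8660 | (6,2) | tMaxX 1.2800 tMaxY 0.5658 | tΔX 2.0000 tΔY 1.1547
    t=0.5658 [y] (6,1) — stop
  → r_2 = 0.5658
beam 3: φ=0°, α=285°
  cosα=0.2588 sinα=-0.9659 | (6,2) | tMaxX 1.3909 tMaxY 0.5073 | tΔX 3.8637 tΔY 1.0353
    t=0.5073 [y] (6,1) — stop
  → r_3 = 0.5073
beam 4: φ=45°, α=330°
  cosα=0.8660 sinα=-0.5000 | (6,2) | tMaxX 0.4157 tMaxY 0.9800 | tΔX 1.1547 tΔY 2.0000
    t=0.4157 [x] (7,2)
    t=0.9800 [y] (7,1) — stop
  → r_4 = 0.9800
beam 5: φ=90°, α=15°
  cosα=0.9659 sinα=0.2588 | (6,2) | tMaxX 0.3727 tMaxY 1.9705 | tΔX 1.0353 tΔY 3.8637
    t=0.3727 [x] (7,2)
    t=1.4080 [x] (8,2) — stop
  → r_5 = 1.4080

ranges = [5.7569, 0.5658, 0.5073, 0.9800, 1.4080]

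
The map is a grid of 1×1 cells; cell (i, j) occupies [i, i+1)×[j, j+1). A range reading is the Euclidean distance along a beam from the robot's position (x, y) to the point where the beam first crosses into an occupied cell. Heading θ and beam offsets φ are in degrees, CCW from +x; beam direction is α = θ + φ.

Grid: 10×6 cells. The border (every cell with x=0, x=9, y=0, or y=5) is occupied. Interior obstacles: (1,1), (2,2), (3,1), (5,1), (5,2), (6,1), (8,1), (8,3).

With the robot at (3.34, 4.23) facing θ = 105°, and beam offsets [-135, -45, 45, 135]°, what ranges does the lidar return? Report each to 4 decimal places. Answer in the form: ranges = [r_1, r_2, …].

beam 1: φ=-135°, α=330°
  direction (0.8660, -0.5000); cell (3,4); t to first gridline: x 0.7621, y 0.4600 (then +1.1547 / +2.0000)
    (3,3) via y @ 0.4600
    (4,3) via x @ 0.7621
    (5,3) via x @ 1.9168
    (5,2) via y @ 2.4600  # hit
  → r_1 = 2.4600
beam 2: φ=-45°, α=60°
  direction (0.5000, 0.8660); cell (3,4); t to first gridline: x 1.3200, y 0.8891 (then +2.0000 / +1.1547)
    (3,5) via y @ 0.8891  # hit
  → r_2 = 0.8891
beam 3: φ=45°, α=150°
  direction (-0.8660, 0.5000); cell (3,4); t to first gridline: x 0.3926, y 1.5400 (then +1.1547 / +2.0000)
    (2,4) via x @ 0.3926
    (2,5) via y @ 1.5400  # hit
  → r_3 = 1.5400
beam 4: φ=135°, α=240°
  direction (-0.5000, -0.8660); cell (3,4); t to first gridline: x 0.6800, y 0.2656 (then +2.0000 / +1.1547)
    (3,3) via y @ 0.2656
    (2,3) via x @ 0.6800
    (2,2) via y @ 1.4203  # hit
  → r_4 = 1.4203

ranges = [2.4600, 0.8891, 1.5400, 1.4203]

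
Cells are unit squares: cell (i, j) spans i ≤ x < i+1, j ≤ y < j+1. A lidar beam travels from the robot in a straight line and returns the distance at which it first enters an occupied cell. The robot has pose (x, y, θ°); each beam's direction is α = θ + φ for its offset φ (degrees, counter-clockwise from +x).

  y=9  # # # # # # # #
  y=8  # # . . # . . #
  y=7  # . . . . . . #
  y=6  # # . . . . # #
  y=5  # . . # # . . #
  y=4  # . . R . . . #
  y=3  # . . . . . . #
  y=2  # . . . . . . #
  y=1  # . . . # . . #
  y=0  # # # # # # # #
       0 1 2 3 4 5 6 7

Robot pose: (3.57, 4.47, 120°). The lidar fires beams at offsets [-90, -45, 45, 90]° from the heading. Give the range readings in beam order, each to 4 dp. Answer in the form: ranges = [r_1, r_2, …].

ranges = [1.0600, 0.5487, 2.6607, 2.9676]

beam 1: φ=-90°, α=30°
  d=(0.8660,0.5000)  start (3,4)  tX=0.4965 tY=1.0600  stride 1/|dx|=1.1547 1/|dy|=2.0000
    cross x-line → (4,4), t=0.4965
    cross y-line → (4,5), t=1.0600 (wall)
  → r_1 = 1.0600
beam 2: φ=-45°, α=75°
  d=(0.2588,0.9659)  start (3,4)  tX=1.6614 tY=0.5487  stride 1/|dx|=3.8637 1/|dy|=1.0353
    cross y-line → (3,5), t=0.5487 (wall)
  → r_2 = 0.5487
beam 3: φ=45°, α=165°
  d=(-0.9659,0.2588)  start (3,4)  tX=0.5901 tY=2.0478  stride 1/|dx|=1.0353 1/|dy|=3.8637
    cross x-line → (2,4), t=0.5901
    cross x-line → (1,4), t=1.6254
    cross y-line → (1,5), t=2.0478
    cross x-line → (0,5), t=2.6607 (wall)
  → r_3 = 2.6607
beam 4: φ=90°, α=210°
  d=(-0.8660,-0.5000)  start (3,4)  tX=0.6582 tY=0.9400  stride 1/|dx|=1.1547 1/|dy|=2.0000
    cross x-line → (2,4), t=0.6582
    cross y-line → (2,3), t=0.9400
    cross x-line → (1,3), t=1.8129
    cross y-line → (1,2), t=2.9400
    cross x-line → (0,2), t=2.9676 (wall)
  → r_4 = 2.9676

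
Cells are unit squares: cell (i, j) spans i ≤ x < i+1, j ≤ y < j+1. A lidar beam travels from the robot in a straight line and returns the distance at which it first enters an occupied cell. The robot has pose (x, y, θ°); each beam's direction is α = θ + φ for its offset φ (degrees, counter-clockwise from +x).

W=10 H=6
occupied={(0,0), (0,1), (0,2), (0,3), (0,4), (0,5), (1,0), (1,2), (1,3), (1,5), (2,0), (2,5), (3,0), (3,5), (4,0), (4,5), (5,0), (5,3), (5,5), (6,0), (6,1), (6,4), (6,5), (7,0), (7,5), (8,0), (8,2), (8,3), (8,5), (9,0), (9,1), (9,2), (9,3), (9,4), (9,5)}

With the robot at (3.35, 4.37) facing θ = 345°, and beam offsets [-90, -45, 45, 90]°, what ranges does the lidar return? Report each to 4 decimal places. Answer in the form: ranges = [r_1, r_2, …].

ranges = [3.4889, 3.8913, 1.2600, 0.6522]

beam 1: φ=-90°, α=255°
  cosα=-0.2588 sinα=-0.9659 | (3,4) | tMaxX 1.3523 tMaxY 0.3831 | tΔX 3.8637 tΔY 1.0353
    t=0.3831 [y] (3,3)
    t=1.3523 [x] (2,3)
    t=1.4183 [y] (2,2)
    t=2.4536 [y] (2,1)
    t=3.4889 [y] (2,0) — stop
  → r_1 = 3.4889
beam 2: φ=-45°, α=300°
  cosα=0.5000 sinα=-0.8660 | (3,4) | tMaxX 1.3000 tMaxY 0.4272 | tΔX 2.0000 tΔY 1.1547
    t=0.4272 [y] (3,3)
    t=1.3000 [x] (4,3)
    t=1.5819 [y] (4,2)
    t=2.7366 [y] (4,1)
    t=3.3000 [x] (5,1)
    t=3.8913 [y] (5,0) — stop
  → r_2 = 3.8913
beam 3: φ=45°, α=30°
  cosα=0.8660 sinα=0.5000 | (3,4) | tMaxX 0.7506 tMaxY 1.2600 | tΔX 1.1547 tΔY 2.0000
    t=0.7506 [x] (4,4)
    t=1.2600 [y] (4,5) — stop
  → r_3 = 1.2600
beam 4: φ=90°, α=75°
  cosα=0.2588 sinα=0.9659 | (3,4) | tMaxX 2.5114 tMaxY 0.6522 | tΔX 3.8637 tΔY 1.0353
    t=0.6522 [y] (3,5) — stop
  → r_4 = 0.6522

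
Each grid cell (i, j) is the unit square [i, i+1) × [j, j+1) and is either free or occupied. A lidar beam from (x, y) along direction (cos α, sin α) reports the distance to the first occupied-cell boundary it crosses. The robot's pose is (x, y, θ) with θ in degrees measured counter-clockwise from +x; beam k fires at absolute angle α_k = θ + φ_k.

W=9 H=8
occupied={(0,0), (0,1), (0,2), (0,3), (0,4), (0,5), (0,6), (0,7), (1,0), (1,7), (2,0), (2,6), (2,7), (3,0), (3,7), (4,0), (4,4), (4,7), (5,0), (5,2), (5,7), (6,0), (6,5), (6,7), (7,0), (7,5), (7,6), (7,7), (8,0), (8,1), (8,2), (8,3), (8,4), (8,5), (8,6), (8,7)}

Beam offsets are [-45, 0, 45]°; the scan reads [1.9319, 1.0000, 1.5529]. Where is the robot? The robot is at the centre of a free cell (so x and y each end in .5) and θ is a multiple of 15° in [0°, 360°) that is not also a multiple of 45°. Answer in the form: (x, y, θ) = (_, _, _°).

(x, y, θ) = (5.5, 6.5, 300°)

The pose lattice has 36·16 = 576 candidates. Test each by forward raycasting.
  (2.5, 5.5, 165°): beam 1 = 0.5774 ≠ 1.9319 ✗
  (1.5, 3.5, 240°): beam 1 = 0.5176 ≠ 1.9319 ✗
  (1.5, 3.5, 165°): beam 1 = 1.0000 ≠ 1.9319 ✗
  (5.5, 3.5, 75°): beam 1 = 2.8868 ≠ 1.9319 ✗
  (3.5, 6.5, 300°): beam 1 = 5.6940 ≠ 1.9319 ✗
  …
  (5.5, 6.5, 300°): r_1=1.9319, r_2=1.0000, r_3=1.5529 — all match ✓
Unique over the lattice → pose = (5.5, 6.5, 300°).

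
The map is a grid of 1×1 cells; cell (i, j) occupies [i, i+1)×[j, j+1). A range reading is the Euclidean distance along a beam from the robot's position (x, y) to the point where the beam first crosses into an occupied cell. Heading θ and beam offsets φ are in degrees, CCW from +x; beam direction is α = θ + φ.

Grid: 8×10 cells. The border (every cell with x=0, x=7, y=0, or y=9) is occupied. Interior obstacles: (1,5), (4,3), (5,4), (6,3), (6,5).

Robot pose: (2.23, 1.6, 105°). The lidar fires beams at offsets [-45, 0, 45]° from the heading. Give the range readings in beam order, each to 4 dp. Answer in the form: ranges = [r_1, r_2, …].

beam 1: φ=-45°, α=60°
  d=(0.5000,0.8660)  start (2,1)  tX=1.5400 tY=0.4619  stride 1/|dx|=2.0000 1/|dy|=1.1547
    cross y-line → (2,2), t=0.4619
    cross x-line → (3,2), t=1.5400
    cross y-line → (3,3), t=1.6166
    cross y-line → (3,4), t=2.7713
    cross x-line → (4,4), t=3.5400
    cross y-line → (4,5), t=3.9260
    cross y-line → (4,6), t=5.0807
    cross x-line → (5,6), t=5.5400
    cross y-line → (5,7), t=6.2354
    cross y-line → (5,8), t=7.3901
    cross x-line → (6,8), t=7.5400
    cross y-line → (6,9), t=8.5448 (wall)
  → r_1 = 8.5448
beam 2: φ=0°, α=105°
  d=(-0.2588,0.9659)  start (2,1)  tX=0.8887 tY=0.4141  stride 1/|dx|=3.8637 1/|dy|=1.0353
    cross y-line → (2,2), t=0.4141
    cross x-line → (1,2), t=0.8887
    cross y-line → (1,3), t=1.4494
    cross y-line → (1,4), t=2.4847
    cross y-line → (1,5), t=3.5199 (wall)
  → r_2 = 3.5199
beam 3: φ=45°, α=150°
  d=(-0.8660,0.5000)  start (2,1)  tX=0.2656 tY=0.8000  stride 1/|dx|=1.1547 1/|dy|=2.0000
    cross x-line → (1,1), t=0.2656
    cross y-line → (1,2), t=0.8000
    cross x-line → (0,2), t=1.4203 (wall)
  → r_3 = 1.4203

ranges = [8.5448, 3.5199, 1.4203]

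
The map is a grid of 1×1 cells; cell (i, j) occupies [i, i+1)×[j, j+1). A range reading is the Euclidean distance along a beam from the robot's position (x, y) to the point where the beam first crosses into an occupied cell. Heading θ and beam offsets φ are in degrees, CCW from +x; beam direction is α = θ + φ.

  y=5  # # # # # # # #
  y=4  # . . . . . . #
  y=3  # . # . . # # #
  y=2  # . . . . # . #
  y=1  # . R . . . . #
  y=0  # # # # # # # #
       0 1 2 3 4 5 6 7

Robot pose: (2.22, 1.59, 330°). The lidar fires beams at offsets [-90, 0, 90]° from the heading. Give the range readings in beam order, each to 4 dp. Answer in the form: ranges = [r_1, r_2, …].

ranges = [0.6813, 1.1800, 3.9375]

beam 1: φ=-90°, α=240°
  cosα=-0.5000 sinα=-0.8660 | (2,1) | tMaxX 0.4400 tMaxY 0.6813 | tΔX 2.0000 tΔY 1.1547
    t=0.4400 [x] (1,1)
    t=0.6813 [y] (1,0) — stop
  → r_1 = 0.6813
beam 2: φ=0°, α=330°
  cosα=0.8660 sinα=-0.5000 | (2,1) | tMaxX 0.9007 tMaxY 1.1800 | tΔX 1.1547 tΔY 2.0000
    t=0.9007 [x] (3,1)
    t=1.1800 [y] (3,0) — stop
  → r_2 = 1.1800
beam 3: φ=90°, α=60°
  cosα=0.5000 sinα=0.8660 | (2,1) | tMaxX 1.5600 tMaxY 0.4734 | tΔX 2.0000 tΔY 1.1547
    t=0.4734 [y] (2,2)
    t=1.5600 [x] (3,2)
    t=1.6281 [y] (3,3)
    t=2.7828 [y] (3,4)
    t=3.5600 [x] (4,4)
    t=3.9375 [y] (4,5) — stop
  → r_3 = 3.9375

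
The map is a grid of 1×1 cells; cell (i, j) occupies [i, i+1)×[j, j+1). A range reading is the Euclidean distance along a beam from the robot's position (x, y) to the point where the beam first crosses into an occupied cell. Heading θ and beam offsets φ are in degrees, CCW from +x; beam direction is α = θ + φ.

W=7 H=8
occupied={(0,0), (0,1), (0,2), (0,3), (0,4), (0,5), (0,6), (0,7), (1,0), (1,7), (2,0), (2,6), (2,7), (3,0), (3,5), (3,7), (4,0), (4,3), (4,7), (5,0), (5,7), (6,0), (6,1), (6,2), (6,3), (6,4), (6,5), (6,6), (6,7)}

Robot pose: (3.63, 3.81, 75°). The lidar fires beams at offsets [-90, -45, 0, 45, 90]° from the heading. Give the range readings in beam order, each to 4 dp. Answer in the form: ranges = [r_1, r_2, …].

ranges = [0.3831, 2.7366, 1.2320, 2.5288, 2.7228]

beam 1: φ=-90°, α=345°
  direction (0.9659, -0.2588); cell (3,3); t to first gridline: x 0.3831, y 3.1296 (then +1.0353 / +3.8637)
    (4,3) via x @ 0.3831  # hit
  → r_1 = 0.3831
beam 2: φ=-45°, α=30°
  direction (0.8660, 0.5000); cell (3,3); t to first gridline: x 0.4272, y 0.3800 (then +1.1547 / +2.0000)
    (3,4) via y @ 0.3800
    (4,4) via x @ 0.4272
    (5,4) via x @ 1.5819
    (5,5) via y @ 2.3800
    (6,5) via x @ 2.7366  # hit
  → r_2 = 2.7366
beam 3: φ=0°, α=75°
  direction (0.2588, 0.9659); cell (3,3); t to first gridline: x 1.4296, y 0.1967 (then +3.8637 / +1.0353)
    (3,4) via y @ 0.1967
    (3,5) via y @ 1.2320  # hit
  → r_3 = 1.2320
beam 4: φ=45°, α=120°
  direction (-0.5000, 0.8660); cell (3,3); t to first gridline: x 1.2600, y 0.2194 (then +2.0000 / +1.1547)
    (3,4) via y @ 0.2194
    (2,4) via x @ 1.2600
    (2,5) via y @ 1.3741
    (2,6) via y @ 2.5288  # hit
  → r_4 = 2.5288
beam 5: φ=90°, α=165°
  direction (-0.9659, 0.2588); cell (3,3); t to first gridline: x 0.6522, y 0.7341 (then +1.0353 / +3.8637)
    (2,3) via x @ 0.6522
    (2,4) via y @ 0.7341
    (1,4) via x @ 1.6875
    (0,4) via x @ 2.7228  # hit
  → r_5 = 2.7228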